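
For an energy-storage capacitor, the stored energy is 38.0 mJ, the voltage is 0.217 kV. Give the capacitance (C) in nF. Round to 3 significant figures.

1610 nF

Rearranging E = ½C·V² for C: C = 2E/V².
E = 38.0 mJ = 0.03800 J; V = 0.217 kV = 217.0 V.
C = 1.614×10^-6 F
1.614×10^-6 F × (1 nF / 1.000×10^-9 F) = 1614 nF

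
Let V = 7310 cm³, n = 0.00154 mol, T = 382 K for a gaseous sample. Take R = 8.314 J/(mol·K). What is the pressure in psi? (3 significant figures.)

From the ideal-gas law: P = nRT/V.
V = 7310 cm³ = 0.007310 m³; n = 0.00154 mol; T = 382 K; R = 8.314 J/(mol·K).
P = 669.1 Pa  (the unit combination reduces to kg/(m·s²) = Pa)
669.1 Pa × (1 psi / 6895 Pa) = 0.09704 psi

0.0970 psi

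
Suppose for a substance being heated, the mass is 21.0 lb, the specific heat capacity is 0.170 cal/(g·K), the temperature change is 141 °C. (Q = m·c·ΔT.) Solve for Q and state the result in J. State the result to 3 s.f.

9.55×10^5 J

Directly: Q = mcΔT.
m = 21.0 lb = 9.525 kg; c = 0.170 cal/(g·K) = 711.3 J/(kg·K); ΔT = 141 °C = 141.0 K.
Q = 9.553×10^5 J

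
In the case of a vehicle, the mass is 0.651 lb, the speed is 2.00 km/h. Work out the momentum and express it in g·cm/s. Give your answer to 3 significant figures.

16400 g·cm/s

p is given directly by: p = mv.
m = 0.651 lb = 0.2953 kg; v = 2.00 km/h = 0.5556 m/s.
p = 0.1640 kg·m/s  (the unit combination reduces to kg·m/s = kg·m/s)
0.1640 kg·m/s × (1 g·cm/s / 1.000×10^-5 kg·m/s) = 16405 g·cm/s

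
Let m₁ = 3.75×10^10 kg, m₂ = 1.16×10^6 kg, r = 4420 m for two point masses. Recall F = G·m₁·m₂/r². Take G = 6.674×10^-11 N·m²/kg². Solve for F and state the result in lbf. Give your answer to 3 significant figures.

0.0334 lbf

Directly: F = Gm₁m₂/r².
m₁ = 3.75×10^10 kg; m₂ = 1.16×10^6 kg; r = 4420 m; G = 6.674×10^-11 N·m²/kg².
F = 0.1486 N  (the unit combination reduces to kg·m/s² = N)
0.1486 N × (1 lbf / 4.448 N) = 0.03341 lbf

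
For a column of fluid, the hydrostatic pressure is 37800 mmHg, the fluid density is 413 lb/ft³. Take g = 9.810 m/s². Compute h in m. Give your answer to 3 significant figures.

77.7 m

Rearranging: h = P/(ρ·g).
P = 37800 mmHg = 5.040×10^6 Pa; ρ = 413 lb/ft³ = 6616 kg/m³; g = 9.810 m/s².
h = 77.65 m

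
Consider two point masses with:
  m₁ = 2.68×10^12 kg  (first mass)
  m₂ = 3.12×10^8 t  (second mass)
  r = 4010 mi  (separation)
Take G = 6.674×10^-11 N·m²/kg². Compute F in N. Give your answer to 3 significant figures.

From Newton's law of gravitation: F = Gm₁m₂/r².
m₁ = 2.68×10^12 kg; m₂ = 3.12×10^8 t = 3.120×10^11 kg; r = 4010 mi = 6.453×10^6 m; G = 6.674×10^-11 N·m²/kg².
F = 1.340 N

1.34 N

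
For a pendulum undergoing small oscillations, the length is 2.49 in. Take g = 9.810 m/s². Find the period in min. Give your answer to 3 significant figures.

0.00841 min

Directly: T = 2π√(L/g).
L = 2.49 in = 0.06325 m; g = 9.810 m/s².
T = 0.5045 s
0.5045 s × (1 min / 60.00 s) = 0.008408 min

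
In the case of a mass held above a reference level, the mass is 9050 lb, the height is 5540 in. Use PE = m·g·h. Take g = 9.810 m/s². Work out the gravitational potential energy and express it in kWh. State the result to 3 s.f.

Directly: PE = mgh.
m = 9050 lb = 4105 kg; h = 5540 in = 140.7 m; g = 9.810 m/s².
PE = 5.667×10^6 J
5.667×10^6 J × (1 kWh / 3.600×10^6 J) = 1.574 kWh

1.57 kWh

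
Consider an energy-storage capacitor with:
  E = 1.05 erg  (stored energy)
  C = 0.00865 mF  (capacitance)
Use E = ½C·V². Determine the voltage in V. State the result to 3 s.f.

Rearranging E = ½C·V² for V: V = √(2E/C).
E = 1.05 erg = 1.050×10^-7 J; C = 0.00865 mF = 8.650×10^-6 F.
V = 0.1558 V

0.156 V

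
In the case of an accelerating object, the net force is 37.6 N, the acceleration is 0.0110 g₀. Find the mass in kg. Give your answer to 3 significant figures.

From Newton's second law: m = F/a.
F = 37.6 N; a = 0.0110 g₀ = 0.1079 m/s².
m = 348.6 kg

349 kg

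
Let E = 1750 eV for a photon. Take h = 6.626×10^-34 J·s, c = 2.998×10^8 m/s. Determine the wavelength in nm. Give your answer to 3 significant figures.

0.708 nm

Solving E = h·c/λ for λ: λ = hc/E.
E = 1750 eV = 2.804×10^-16 J; h = 6.626×10^-34 J·s; c = 2.998×10^8 m/s.
λ = 7.085×10^-10 m
7.085×10^-10 m × (1 nm / 1.000×10^-9 m) = 0.7085 nm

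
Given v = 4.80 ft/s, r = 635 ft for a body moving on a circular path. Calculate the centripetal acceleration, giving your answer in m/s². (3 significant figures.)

a is given directly by: a = v²/r.
v = 4.80 ft/s = 1.463 m/s; r = 635 ft = 193.5 m.
a = 0.01106 m/s²

0.0111 m/s²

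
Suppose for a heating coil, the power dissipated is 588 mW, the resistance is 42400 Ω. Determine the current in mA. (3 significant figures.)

3.72 mA

Rearranging P = I²R for I: I = √(P/R).
P = 588 mW = 0.5880 W; R = 42400 Ω.
I = 0.003724 A
0.003724 A × (1 mA / 0.001000 A) = 3.724 mA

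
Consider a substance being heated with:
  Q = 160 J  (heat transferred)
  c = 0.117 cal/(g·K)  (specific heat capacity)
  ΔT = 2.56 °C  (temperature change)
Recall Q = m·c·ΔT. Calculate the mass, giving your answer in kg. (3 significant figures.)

0.128 kg

Rearranging: m = Q/(c·ΔT).
Q = 160 J; c = 0.117 cal/(g·K) = 489.5 J/(kg·K); ΔT = 2.56 °C = 2.560 K.
m = 0.1277 kg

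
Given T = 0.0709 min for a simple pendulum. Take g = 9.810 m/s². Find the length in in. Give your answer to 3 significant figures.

177 in

Rearranging: L = g·(T/2π)².
T = 0.0709 min = 4.254 s; g = 9.810 m/s².
L = 4.497 m
4.497 m × (1 in / 0.02540 m) = 177.0 in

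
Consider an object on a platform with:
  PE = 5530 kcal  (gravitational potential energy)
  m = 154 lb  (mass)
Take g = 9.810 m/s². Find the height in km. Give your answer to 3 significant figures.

33.8 km

Solving PE = m·g·h for h: h = PE/(m·g).
PE = 5530 kcal = 2.314×10^7 J; m = 154 lb = 69.85 kg; g = 9.810 m/s².
h = 33765 m
33765 m × (1 km / 1000 m) = 33.76 km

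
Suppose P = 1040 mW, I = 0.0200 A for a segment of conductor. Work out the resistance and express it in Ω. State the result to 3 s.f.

2600 Ω

Solving P = I²R for R: R = P/I².
P = 1040 mW = 1.040 W; I = 0.0200 A.
R = 2600 Ω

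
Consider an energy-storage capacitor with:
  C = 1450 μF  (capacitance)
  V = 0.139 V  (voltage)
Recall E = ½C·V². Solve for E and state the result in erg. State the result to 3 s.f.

E is given directly by: E = ½CV².
C = 1450 μF = 0.001450 F; V = 0.139 V.
E = 1.401×10^-5 J
1.401×10^-5 J × (1 erg / 1.000×10^-7 J) = 140.1 erg

140 erg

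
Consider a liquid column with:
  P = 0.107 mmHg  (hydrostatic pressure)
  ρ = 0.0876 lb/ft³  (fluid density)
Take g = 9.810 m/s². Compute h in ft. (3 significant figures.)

3.40 ft

Solving P = ρ·g·h for h: h = P/(ρ·g).
P = 0.107 mmHg = 14.27 Pa; ρ = 0.0876 lb/ft³ = 1.403 kg/m³; g = 9.810 m/s².
h = 1.036 m
1.036 m × (1 ft / 0.3048 m) = 3.400 ft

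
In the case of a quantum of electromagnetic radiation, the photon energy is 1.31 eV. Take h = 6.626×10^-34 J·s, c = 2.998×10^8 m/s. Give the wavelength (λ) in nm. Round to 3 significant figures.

Solving E = h·c/λ for λ: λ = hc/E.
E = 1.31 eV = 2.099×10^-19 J; h = 6.626×10^-34 J·s; c = 2.998×10^8 m/s.
λ = 9.465×10^-7 m
9.465×10^-7 m × (1 nm / 1.000×10^-9 m) = 946.5 nm

946 nm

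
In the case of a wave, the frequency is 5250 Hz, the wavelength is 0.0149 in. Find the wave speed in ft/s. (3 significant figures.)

v is given directly by: v = fλ.
f = 5250 Hz; λ = 0.0149 in = 3.785×10^-4 m.
v = 1.987 m/s
1.987 m/s × (1 ft/s / 0.3048 m/s) = 6.519 ft/s

6.52 ft/s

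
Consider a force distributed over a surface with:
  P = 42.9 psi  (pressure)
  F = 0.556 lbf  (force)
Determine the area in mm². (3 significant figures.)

8.36 mm²

Rearranging P = F/A for A: A = F/P.
P = 42.9 psi = 2.958×10^5 Pa; F = 0.556 lbf = 2.473 N.
A = 8.362×10^-6 m²
8.362×10^-6 m² × (1 mm² / 1.000×10^-6 m²) = 8.362 mm²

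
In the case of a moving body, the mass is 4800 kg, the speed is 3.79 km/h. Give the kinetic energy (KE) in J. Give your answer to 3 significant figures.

2660 J

KE is given directly by: KE = ½mv².
m = 4800 kg; v = 3.79 km/h = 1.053 m/s.
KE = 2660 J  (the unit combination reduces to kg·m²/s² = J)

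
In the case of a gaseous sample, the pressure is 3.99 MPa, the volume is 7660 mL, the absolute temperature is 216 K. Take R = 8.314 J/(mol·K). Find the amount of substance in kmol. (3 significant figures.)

From the ideal-gas law: n = PV/(RT).
P = 3.99 MPa = 3.990×10^6 Pa; V = 7660 mL = 0.007660 m³; T = 216 K; R = 8.314 J/(mol·K).
n = 17.02 mol
17.02 mol × (1 kmol / 1000 mol) = 0.01702 kmol

0.0170 kmol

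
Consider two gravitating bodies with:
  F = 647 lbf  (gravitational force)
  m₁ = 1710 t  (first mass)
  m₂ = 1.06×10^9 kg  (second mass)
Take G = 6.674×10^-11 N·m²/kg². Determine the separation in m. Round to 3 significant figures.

6.48 m

From Newton's law of gravitation: r = √(G·m₁m₂/F).
F = 647 lbf = 2878 N; m₁ = 1710 t = 1.710×10^6 kg; m₂ = 1.06×10^9 kg; G = 6.674×10^-11 N·m²/kg².
r = 6.483 m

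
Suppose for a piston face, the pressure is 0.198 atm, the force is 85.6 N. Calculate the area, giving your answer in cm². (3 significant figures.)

Rearranging P = F/A for A: A = F/P.
P = 0.198 atm = 20062 Pa; F = 85.6 N.
A = 0.004267 m²
0.004267 m² × (1 cm² / 1.000×10^-4 m²) = 42.67 cm²

42.7 cm²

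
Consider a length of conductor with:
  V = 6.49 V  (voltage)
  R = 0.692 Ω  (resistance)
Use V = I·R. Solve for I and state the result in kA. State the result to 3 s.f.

0.00938 kA

From Ohm's law: I = V/R.
V = 6.49 V; R = 0.692 Ω.
I = 9.379 A
9.379 A × (1 kA / 1000 A) = 0.009379 kA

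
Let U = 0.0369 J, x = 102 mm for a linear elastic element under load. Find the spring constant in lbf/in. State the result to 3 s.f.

0.0405 lbf/in

Solving U = ½k·x² for k: k = 2U/x².
U = 0.0369 J; x = 102 mm = 0.1020 m.
k = 7.093 N/m
7.093 N/m × (1 lbf/in / 175.1 N/m) = 0.04050 lbf/in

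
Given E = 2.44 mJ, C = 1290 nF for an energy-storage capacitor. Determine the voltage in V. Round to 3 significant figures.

Solving E = ½C·V² for V: V = √(2E/C).
E = 2.44 mJ = 0.002440 J; C = 1290 nF = 1.290×10^-6 F.
V = 61.51 V  (the unit combination reduces to kg·m²/(A·s³) = V)

61.5 V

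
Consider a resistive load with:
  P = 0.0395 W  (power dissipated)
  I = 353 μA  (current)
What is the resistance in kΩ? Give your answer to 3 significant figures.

Rearranging: R = P/I².
P = 0.0395 W; I = 353 μA = 3.530×10^-4 A.
R = 3.170×10^5 Ω
3.170×10^5 Ω × (1 kΩ / 1000 Ω) = 317.0 kΩ

317 kΩ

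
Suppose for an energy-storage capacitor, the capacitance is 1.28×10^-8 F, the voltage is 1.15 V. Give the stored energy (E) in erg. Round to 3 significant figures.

Directly: E = ½CV².
C = 1.28×10^-8 F; V = 1.15 V.
E = 8.464×10^-9 J
8.464×10^-9 J × (1 erg / 1.000×10^-7 J) = 0.08464 erg

0.0846 erg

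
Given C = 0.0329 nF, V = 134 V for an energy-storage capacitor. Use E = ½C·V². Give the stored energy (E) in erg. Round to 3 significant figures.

Directly: E = ½CV².
C = 0.0329 nF = 3.290×10^-11 F; V = 134 V.
E = 2.954×10^-7 J  (the unit combination reduces to kg·m²/s² = J)
2.954×10^-7 J × (1 erg / 1.000×10^-7 J) = 2.954 erg

2.95 erg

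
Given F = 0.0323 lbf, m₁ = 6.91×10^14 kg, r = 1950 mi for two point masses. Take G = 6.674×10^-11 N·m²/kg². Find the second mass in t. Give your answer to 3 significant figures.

30700 t

From Newton's law of gravitation: m₂ = F·r²/(G·m₁).
F = 0.0323 lbf = 0.1437 N; m₁ = 6.91×10^14 kg; r = 1950 mi = 3.138×10^6 m; G = 6.674×10^-11 N·m²/kg².
m₂ = 3.068×10^7 kg
3.068×10^7 kg × (1 t / 1000 kg) = 30683 t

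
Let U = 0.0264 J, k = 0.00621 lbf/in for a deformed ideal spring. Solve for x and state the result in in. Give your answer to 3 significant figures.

8.67 in

Rearranging: x = √(2U/k).
U = 0.0264 J; k = 0.00621 lbf/in = 1.088 N/m.
x = 0.2203 m
0.2203 m × (1 in / 0.02540 m) = 8.675 in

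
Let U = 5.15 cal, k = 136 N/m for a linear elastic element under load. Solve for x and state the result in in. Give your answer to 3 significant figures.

Rearranging U = ½k·x² for x: x = √(2U/k).
U = 5.15 cal = 21.55 J; k = 136 N/m.
x = 0.5629 m
0.5629 m × (1 in / 0.02540 m) = 22.16 in

22.2 in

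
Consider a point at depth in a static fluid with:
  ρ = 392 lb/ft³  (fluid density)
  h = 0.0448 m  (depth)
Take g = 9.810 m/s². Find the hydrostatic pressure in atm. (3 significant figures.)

Directly: P = ρgh.
ρ = 392 lb/ft³ = 6279 kg/m³; h = 0.0448 m; g = 9.810 m/s².
P = 2760 Pa
2760 Pa × (1 atm / 1.013×10^5 Pa) = 0.02724 atm

0.0272 atm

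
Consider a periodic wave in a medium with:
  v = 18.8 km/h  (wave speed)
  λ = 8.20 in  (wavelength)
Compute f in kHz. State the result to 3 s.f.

Rearranging: f = v/λ.
v = 18.8 km/h = 5.222 m/s; λ = 8.20 in = 0.2083 m.
f = 25.07 Hz
25.07 Hz × (1 kHz / 1000 Hz) = 0.02507 kHz

0.0251 kHz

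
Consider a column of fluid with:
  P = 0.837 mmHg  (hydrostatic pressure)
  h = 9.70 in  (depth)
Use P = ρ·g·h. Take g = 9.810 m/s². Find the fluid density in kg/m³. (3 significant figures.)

46.2 kg/m³

Solving P = ρ·g·h for ρ: ρ = P/(g·h).
P = 0.837 mmHg = 111.6 Pa; h = 9.70 in = 0.2464 m; g = 9.810 m/s².
ρ = 46.17 kg/m³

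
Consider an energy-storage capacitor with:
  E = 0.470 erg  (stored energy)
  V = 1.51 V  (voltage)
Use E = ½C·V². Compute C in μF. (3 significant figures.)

0.0412 μF

Rearranging E = ½C·V² for C: C = 2E/V².
E = 0.470 erg = 4.700×10^-8 J; V = 1.51 V.
C = 4.123×10^-8 F
4.123×10^-8 F × (1 μF / 1.000×10^-6 F) = 0.04123 μF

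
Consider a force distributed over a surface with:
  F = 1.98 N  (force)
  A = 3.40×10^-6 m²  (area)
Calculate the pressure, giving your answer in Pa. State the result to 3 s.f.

P is given directly by: P = F/A.
F = 1.98 N; A = 3.40×10^-6 m².
P = 5.824×10^5 Pa

5.82×10^5 Pa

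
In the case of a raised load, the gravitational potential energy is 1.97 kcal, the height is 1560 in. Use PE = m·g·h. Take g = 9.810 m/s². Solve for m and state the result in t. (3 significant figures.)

Rearranging PE = m·g·h for m: m = PE/(g·h).
PE = 1.97 kcal = 8242 J; h = 1560 in = 39.62 m; g = 9.810 m/s².
m = 21.20 kg
21.20 kg × (1 t / 1000 kg) = 0.02120 t

0.0212 t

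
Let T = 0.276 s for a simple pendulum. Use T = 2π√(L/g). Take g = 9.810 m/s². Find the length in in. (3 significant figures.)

0.745 in

Solving T = 2π√(L/g) for L: L = g·(T/2π)².
T = 0.276 s; g = 9.810 m/s².
L = 0.01893 m
0.01893 m × (1 in / 0.02540 m) = 0.7452 in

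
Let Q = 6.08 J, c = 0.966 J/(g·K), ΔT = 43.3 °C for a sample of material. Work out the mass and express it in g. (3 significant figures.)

0.145 g

Solving Q = m·c·ΔT for m: m = Q/(c·ΔT).
Q = 6.08 J; c = 0.966 J/(g·K) = 966.0 J/(kg·K); ΔT = 43.3 °C = 43.30 K.
m = 1.454×10^-4 kg
1.454×10^-4 kg × (1 g / 0.001000 kg) = 0.1454 g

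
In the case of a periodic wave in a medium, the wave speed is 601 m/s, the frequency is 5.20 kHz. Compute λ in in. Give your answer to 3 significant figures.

4.55 in

Rearranging v = f·λ for λ: λ = v/f.
v = 601 m/s; f = 5.20 kHz = 5200 Hz.
λ = 0.1156 m
0.1156 m × (1 in / 0.02540 m) = 4.550 in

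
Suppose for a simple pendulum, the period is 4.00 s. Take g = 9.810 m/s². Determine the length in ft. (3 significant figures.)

Solving T = 2π√(L/g) for L: L = g·(T/2π)².
T = 4.00 s; g = 9.810 m/s².
L = 3.976 m
3.976 m × (1 ft / 0.3048 m) = 13.04 ft

13.0 ft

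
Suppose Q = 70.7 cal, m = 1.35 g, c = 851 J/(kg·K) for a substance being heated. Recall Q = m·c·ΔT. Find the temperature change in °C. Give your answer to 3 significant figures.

257 °C

Rearranging Q = m·c·ΔT for ΔT: ΔT = Q/(m·c).
Q = 70.7 cal = 295.8 J; m = 1.35 g = 0.001350 kg; c = 851 J/(kg·K).
ΔT = 257.5 K
Since 1 °C = 1 K, 257.5 °C.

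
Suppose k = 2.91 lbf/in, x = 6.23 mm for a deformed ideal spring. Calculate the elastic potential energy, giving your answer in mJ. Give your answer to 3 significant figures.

U is given directly by: U = ½kx².
k = 2.91 lbf/in = 509.6 N/m; x = 6.23 mm = 0.006230 m.
U = 0.009890 J  (the unit combination reduces to kg·m²/s² = J)
0.009890 J × (1 mJ / 0.001000 J) = 9.890 mJ

9.89 mJ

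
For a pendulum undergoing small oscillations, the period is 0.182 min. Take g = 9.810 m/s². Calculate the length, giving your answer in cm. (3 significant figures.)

2960 cm

Rearranging: L = g·(T/2π)².
T = 0.182 min = 10.92 s; g = 9.810 m/s².
L = 29.63 m
29.63 m × (1 cm / 0.01000 m) = 2963 cm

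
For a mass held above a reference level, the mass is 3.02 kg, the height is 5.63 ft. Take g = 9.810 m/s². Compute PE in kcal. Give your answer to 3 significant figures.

Directly: PE = mgh.
m = 3.02 kg; h = 5.63 ft = 1.716 m; g = 9.810 m/s².
PE = 50.84 J  (the unit combination reduces to kg·m²/s² = J)
50.84 J × (1 kcal / 4184 J) = 0.01215 kcal

0.0122 kcal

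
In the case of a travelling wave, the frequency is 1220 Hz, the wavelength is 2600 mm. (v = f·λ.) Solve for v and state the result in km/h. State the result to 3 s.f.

Directly: v = fλ.
f = 1220 Hz; λ = 2600 mm = 2.600 m.
v = 3172 m/s
3172 m/s × (1 km/h / 0.2778 m/s) = 11419 km/h

11400 km/h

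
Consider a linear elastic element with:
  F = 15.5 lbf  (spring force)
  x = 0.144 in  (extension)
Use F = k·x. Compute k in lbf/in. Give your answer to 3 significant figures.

108 lbf/in

Solving F = k·x for k: k = F/x.
F = 15.5 lbf = 68.95 N; x = 0.144 in = 0.003658 m.
k = 18850 N/m
18850 N/m × (1 lbf/in / 175.1 N/m) = 107.6 lbf/in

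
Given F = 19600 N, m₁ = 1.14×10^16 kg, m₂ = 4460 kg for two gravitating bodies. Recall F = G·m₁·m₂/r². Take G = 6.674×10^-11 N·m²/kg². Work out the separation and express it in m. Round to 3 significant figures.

416 m

Rearranging: r = √(G·m₁m₂/F).
F = 19600 N; m₁ = 1.14×10^16 kg; m₂ = 4460 kg; G = 6.674×10^-11 N·m²/kg².
r = 416.1 m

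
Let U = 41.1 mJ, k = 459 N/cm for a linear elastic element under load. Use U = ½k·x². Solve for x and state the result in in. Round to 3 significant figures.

Rearranging U = ½k·x² for x: x = √(2U/k).
U = 41.1 mJ = 0.04110 J; k = 459 N/cm = 45900 N/m.
x = 0.001338 m
0.001338 m × (1 in / 0.02540 m) = 0.05269 in

0.0527 in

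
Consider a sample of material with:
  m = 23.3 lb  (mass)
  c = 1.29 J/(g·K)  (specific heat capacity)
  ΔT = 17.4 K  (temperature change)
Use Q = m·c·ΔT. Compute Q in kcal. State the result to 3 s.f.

Directly: Q = mcΔT.
m = 23.3 lb = 10.57 kg; c = 1.29 J/(g·K) = 1290 J/(kg·K); ΔT = 17.4 K.
Q = 2.372×10^5 J
2.372×10^5 J × (1 kcal / 4184 J) = 56.70 kcal

56.7 kcal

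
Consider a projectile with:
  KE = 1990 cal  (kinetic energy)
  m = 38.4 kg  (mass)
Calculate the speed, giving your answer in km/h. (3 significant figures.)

75.0 km/h

Rearranging: v = √(2·KE/m).
KE = 1990 cal = 8326 J; m = 38.4 kg.
v = 20.82 m/s
20.82 m/s × (1 km/h / 0.2778 m/s) = 74.97 km/h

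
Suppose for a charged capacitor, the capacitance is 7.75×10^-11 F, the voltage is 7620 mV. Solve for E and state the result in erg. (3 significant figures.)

0.0225 erg

Directly: E = ½CV².
C = 7.75×10^-11 F; V = 7620 mV = 7.620 V.
E = 2.250×10^-9 J  (the unit combination reduces to kg·m²/s² = J)
2.250×10^-9 J × (1 erg / 1.000×10^-7 J) = 0.02250 erg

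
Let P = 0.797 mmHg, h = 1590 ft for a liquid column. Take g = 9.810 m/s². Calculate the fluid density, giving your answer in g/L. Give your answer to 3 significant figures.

Solving P = ρ·g·h for ρ: ρ = P/(g·h).
P = 0.797 mmHg = 106.3 Pa; h = 1590 ft = 484.6 m; g = 9.810 m/s².
ρ = 0.02235 kg/m³
Since 1 g/L = 1 kg/m³, 0.02235 g/L.

0.0224 g/L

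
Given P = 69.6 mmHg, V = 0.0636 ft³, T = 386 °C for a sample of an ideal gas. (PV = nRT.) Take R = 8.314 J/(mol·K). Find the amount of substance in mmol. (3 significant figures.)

3.05 mmol

Rearranging: n = PV/(RT).
P = 69.6 mmHg = 9279 Pa; V = 0.0636 ft³ = 0.001801 m³; T = 386 °C = 659.1 K; R = 8.314 J/(mol·K).
n = 0.003049 mol
0.003049 mol × (1 mmol / 0.001000 mol) = 3.049 mmol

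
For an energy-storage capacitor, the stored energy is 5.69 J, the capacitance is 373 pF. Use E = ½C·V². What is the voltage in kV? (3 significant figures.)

Solving E = ½C·V² for V: V = √(2E/C).
E = 5.69 J; C = 373 pF = 3.730×10^-10 F.
V = 1.747×10^5 V
1.747×10^5 V × (1 kV / 1000 V) = 174.7 kV

175 kV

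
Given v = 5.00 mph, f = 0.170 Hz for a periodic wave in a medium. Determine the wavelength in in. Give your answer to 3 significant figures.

Rearranging: λ = v/f.
v = 5.00 mph = 2.235 m/s; f = 0.170 Hz.
λ = 13.15 m
13.15 m × (1 in / 0.02540 m) = 517.6 in

518 in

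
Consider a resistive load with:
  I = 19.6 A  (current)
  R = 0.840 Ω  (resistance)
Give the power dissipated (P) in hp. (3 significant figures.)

Directly: P = I²R.
I = 19.6 A; R = 0.840 Ω.
P = 322.7 W
322.7 W × (1 hp / 745.7 W) = 0.4327 hp

0.433 hp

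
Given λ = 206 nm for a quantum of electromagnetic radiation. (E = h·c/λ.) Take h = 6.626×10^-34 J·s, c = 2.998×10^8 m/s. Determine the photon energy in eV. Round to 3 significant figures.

6.02 eV

Directly: E = hc/λ.
λ = 206 nm = 2.060×10^-7 m; h = 6.626×10^-34 J·s; c = 2.998×10^8 m/s.
E = 9.643×10^-19 J
9.643×10^-19 J × (1 eV / 1.602×10^-19 J) = 6.019 eV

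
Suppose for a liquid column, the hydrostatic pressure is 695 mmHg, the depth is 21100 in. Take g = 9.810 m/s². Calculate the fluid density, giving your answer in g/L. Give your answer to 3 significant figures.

Rearranging: ρ = P/(g·h).
P = 695 mmHg = 92659 Pa; h = 21100 in = 535.9 m; g = 9.810 m/s².
ρ = 17.62 kg/m³
Since 1 g/L = 1 kg/m³, 17.62 g/L.

17.6 g/L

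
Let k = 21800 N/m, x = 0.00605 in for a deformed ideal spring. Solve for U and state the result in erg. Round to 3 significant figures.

Directly: U = ½kx².
k = 21800 N/m; x = 0.00605 in = 1.537×10^-4 m.
U = 2.574×10^-4 J
2.574×10^-4 J × (1 erg / 1.000×10^-7 J) = 2574 erg

2570 erg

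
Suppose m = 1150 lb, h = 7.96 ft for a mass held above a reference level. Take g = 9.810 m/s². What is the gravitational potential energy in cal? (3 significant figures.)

PE is given directly by: PE = mgh.
m = 1150 lb = 521.6 kg; h = 7.96 ft = 2.426 m; g = 9.810 m/s².
PE = 12415 J
12415 J × (1 cal / 4.184 J) = 2967 cal

2970 cal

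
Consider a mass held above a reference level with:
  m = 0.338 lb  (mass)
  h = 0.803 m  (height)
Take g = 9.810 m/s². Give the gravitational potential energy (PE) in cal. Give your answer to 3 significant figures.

0.289 cal

PE is given directly by: PE = mgh.
m = 0.338 lb = 0.1533 kg; h = 0.803 m; g = 9.810 m/s².
PE = 1.208 J
1.208 J × (1 cal / 4.184 J) = 0.2887 cal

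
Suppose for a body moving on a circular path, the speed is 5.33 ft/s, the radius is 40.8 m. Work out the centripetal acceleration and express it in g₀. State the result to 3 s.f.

a is given directly by: a = v²/r.
v = 5.33 ft/s = 1.625 m/s; r = 40.8 m.
a = 0.06469 m/s²
0.06469 m/s² × (1 g₀ / 9.807 m/s²) = 0.006596 g₀

0.00660 g₀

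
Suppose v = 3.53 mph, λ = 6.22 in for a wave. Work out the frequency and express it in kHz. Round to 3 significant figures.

Rearranging v = f·λ for f: f = v/λ.
v = 3.53 mph = 1.578 m/s; λ = 6.22 in = 0.1580 m.
f = 9.988 Hz
9.988 Hz × (1 kHz / 1000 Hz) = 0.009988 kHz

0.00999 kHz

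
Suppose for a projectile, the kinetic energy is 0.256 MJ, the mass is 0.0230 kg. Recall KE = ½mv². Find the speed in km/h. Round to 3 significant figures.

Rearranging: v = √(2·KE/m).
KE = 0.256 MJ = 2.560×10^5 J; m = 0.0230 kg.
v = 4718 m/s
4718 m/s × (1 km/h / 0.2778 m/s) = 16985 km/h

17000 km/h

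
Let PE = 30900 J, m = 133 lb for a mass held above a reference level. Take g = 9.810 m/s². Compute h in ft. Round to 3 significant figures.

Rearranging: h = PE/(m·g).
PE = 30900 J; m = 133 lb = 60.33 kg; g = 9.810 m/s².
h = 52.21 m
52.21 m × (1 ft / 0.3048 m) = 171.3 ft

171 ft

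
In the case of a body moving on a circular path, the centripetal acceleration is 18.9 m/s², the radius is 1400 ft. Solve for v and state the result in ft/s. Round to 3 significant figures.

Solving a = v²/r for v: v = √(a·r).
a = 18.9 m/s²; r = 1400 ft = 426.7 m.
v = 89.81 m/s
89.81 m/s × (1 ft/s / 0.3048 m/s) = 294.6 ft/s

295 ft/s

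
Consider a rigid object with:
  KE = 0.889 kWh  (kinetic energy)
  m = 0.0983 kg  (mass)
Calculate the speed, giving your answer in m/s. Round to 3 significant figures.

8070 m/s

Rearranging: v = √(2·KE/m).
KE = 0.889 kWh = 3.200×10^6 J; m = 0.0983 kg.
v = 8069 m/s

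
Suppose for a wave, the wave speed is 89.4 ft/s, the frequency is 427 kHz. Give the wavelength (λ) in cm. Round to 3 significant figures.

0.00638 cm

Solving v = f·λ for λ: λ = v/f.
v = 89.4 ft/s = 27.25 m/s; f = 427 kHz = 4.270×10^5 Hz.
λ = 6.382×10^-5 m
6.382×10^-5 m × (1 cm / 0.01000 m) = 0.006382 cm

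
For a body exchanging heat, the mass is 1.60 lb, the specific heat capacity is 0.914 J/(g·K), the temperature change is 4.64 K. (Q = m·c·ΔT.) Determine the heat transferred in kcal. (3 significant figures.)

0.736 kcal

Q is given directly by: Q = mcΔT.
m = 1.60 lb = 0.7257 kg; c = 0.914 J/(g·K) = 914.0 J/(kg·K); ΔT = 4.64 K.
Q = 3078 J
3078 J × (1 kcal / 4184 J) = 0.7356 kcal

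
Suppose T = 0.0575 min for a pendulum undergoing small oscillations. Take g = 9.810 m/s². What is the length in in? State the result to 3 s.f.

Rearranging: L = g·(T/2π)².
T = 0.0575 min = 3.450 s; g = 9.810 m/s².
L = 2.958 m
2.958 m × (1 in / 0.02540 m) = 116.4 in

116 in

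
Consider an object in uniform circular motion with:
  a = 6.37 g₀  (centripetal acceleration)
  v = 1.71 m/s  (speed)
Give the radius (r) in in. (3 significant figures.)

1.84 in

Solving a = v²/r for r: r = v²/a.
a = 6.37 g₀ = 62.47 m/s²; v = 1.71 m/s.
r = 0.04681 m
0.04681 m × (1 in / 0.02540 m) = 1.843 in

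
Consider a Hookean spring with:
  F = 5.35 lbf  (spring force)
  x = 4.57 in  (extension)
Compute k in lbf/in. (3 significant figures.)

Rearranging: k = F/x.
F = 5.35 lbf = 23.80 N; x = 4.57 in = 0.1161 m.
k = 205.0 N/m
205.0 N/m × (1 lbf/in / 175.1 N/m) = 1.171 lbf/in

1.17 lbf/in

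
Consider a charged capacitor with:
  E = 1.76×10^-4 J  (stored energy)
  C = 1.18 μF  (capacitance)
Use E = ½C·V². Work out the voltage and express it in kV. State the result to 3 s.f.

0.0173 kV

Rearranging E = ½C·V² for V: V = √(2E/C).
E = 1.76×10^-4 J; C = 1.18 μF = 1.180×10^-6 F.
V = 17.27 V
17.27 V × (1 kV / 1000 V) = 0.01727 kV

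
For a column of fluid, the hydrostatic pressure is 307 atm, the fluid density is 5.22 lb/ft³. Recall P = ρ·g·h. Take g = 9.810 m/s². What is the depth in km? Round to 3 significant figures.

Rearranging P = ρ·g·h for h: h = P/(ρ·g).
P = 307 atm = 3.111×10^7 Pa; ρ = 5.22 lb/ft³ = 83.62 kg/m³; g = 9.810 m/s².
h = 37922 m
37922 m × (1 km / 1000 m) = 37.92 km

37.9 km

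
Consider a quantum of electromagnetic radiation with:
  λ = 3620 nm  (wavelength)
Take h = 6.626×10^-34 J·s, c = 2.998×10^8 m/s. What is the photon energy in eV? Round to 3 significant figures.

0.343 eV

E is given directly by: E = hc/λ.
λ = 3620 nm = 3.620×10^-6 m; h = 6.626×10^-34 J·s; c = 2.998×10^8 m/s.
E = 5.487×10^-20 J
5.487×10^-20 J × (1 eV / 1.602×10^-19 J) = 0.3425 eV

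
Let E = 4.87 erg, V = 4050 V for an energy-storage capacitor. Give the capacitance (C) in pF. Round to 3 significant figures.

Rearranging: C = 2E/V².
E = 4.87 erg = 4.870×10^-7 J; V = 4050 V.
C = 5.938×10^-14 F
5.938×10^-14 F × (1 pF / 1.000×10^-12 F) = 0.05938 pF

0.0594 pF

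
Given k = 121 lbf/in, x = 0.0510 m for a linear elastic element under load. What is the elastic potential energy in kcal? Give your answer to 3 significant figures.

Directly: U = ½kx².
k = 121 lbf/in = 21190 N/m; x = 0.0510 m.
U = 27.56 J
27.56 J × (1 kcal / 4184 J) = 0.006587 kcal

0.00659 kcal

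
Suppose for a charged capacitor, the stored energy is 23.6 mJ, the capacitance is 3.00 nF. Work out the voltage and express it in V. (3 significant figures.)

Solving E = ½C·V² for V: V = √(2E/C).
E = 23.6 mJ = 0.02360 J; C = 3.00 nF = 3.000×10^-9 F.
V = 3967 V  (the unit combination reduces to kg·m²/(A·s³) = V)

3970 V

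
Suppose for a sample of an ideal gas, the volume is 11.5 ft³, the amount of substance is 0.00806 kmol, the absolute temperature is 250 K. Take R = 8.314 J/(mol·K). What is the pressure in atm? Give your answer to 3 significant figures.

From the ideal-gas law: P = nRT/V.
V = 11.5 ft³ = 0.3256 m³; n = 0.00806 kmol = 8.060 mol; T = 250 K; R = 8.314 J/(mol·K).
P = 51445 Pa
51445 Pa × (1 atm / 1.013×10^5 Pa) = 0.5077 atm

0.508 atm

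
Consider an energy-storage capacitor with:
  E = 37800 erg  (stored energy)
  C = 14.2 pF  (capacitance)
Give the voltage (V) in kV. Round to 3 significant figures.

23.1 kV

Rearranging: V = √(2E/C).
E = 37800 erg = 0.003780 J; C = 14.2 pF = 1.420×10^-11 F.
V = 23074 V
23074 V × (1 kV / 1000 V) = 23.07 kV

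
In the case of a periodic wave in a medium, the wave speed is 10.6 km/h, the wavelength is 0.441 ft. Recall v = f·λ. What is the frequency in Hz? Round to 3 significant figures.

Solving v = f·λ for f: f = v/λ.
v = 10.6 km/h = 2.944 m/s; λ = 0.441 ft = 0.1344 m.
f = 21.91 Hz

21.9 Hz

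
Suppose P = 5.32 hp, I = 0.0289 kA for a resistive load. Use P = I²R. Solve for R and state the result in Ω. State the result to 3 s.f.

Rearranging: R = P/I².
P = 5.32 hp = 3967 W; I = 0.0289 kA = 28.90 A.
R = 4.750 Ω

4.75 Ω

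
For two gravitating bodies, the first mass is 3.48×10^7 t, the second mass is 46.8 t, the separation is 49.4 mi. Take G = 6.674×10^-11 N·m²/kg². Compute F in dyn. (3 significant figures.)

1.72 dyn

F is given directly by: F = Gm₁m₂/r².
m₁ = 3.48×10^7 t = 3.480×10^10 kg; m₂ = 46.8 t = 46800 kg; r = 49.4 mi = 79502 m; G = 6.674×10^-11 N·m²/kg².
F = 1.720×10^-5 N
1.720×10^-5 N × (1 dyn / 1.000×10^-5 N) = 1.720 dyn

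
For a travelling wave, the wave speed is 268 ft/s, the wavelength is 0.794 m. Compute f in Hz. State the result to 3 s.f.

103 Hz

Rearranging: f = v/λ.
v = 268 ft/s = 81.69 m/s; λ = 0.794 m.
f = 102.9 Hz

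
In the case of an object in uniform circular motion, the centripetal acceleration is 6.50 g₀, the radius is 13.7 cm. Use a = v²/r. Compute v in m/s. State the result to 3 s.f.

Solving a = v²/r for v: v = √(a·r).
a = 6.50 g₀ = 63.74 m/s²; r = 13.7 cm = 0.1370 m.
v = 2.955 m/s

2.96 m/s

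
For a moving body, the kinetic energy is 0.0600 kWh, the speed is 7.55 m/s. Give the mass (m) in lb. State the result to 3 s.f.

Solving KE = ½mv² for m: m = 2·KE/v².
KE = 0.0600 kWh = 2.160×10^5 J; v = 7.55 m/s.
m = 7579 kg
7579 kg × (1 lb / 0.4536 kg) = 16708 lb

16700 lb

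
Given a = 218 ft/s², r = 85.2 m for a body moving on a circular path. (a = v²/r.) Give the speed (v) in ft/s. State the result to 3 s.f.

Rearranging a = v²/r for v: v = √(a·r).
a = 218 ft/s² = 66.45 m/s²; r = 85.2 m.
v = 75.24 m/s
75.24 m/s × (1 ft/s / 0.3048 m/s) = 246.9 ft/s

247 ft/s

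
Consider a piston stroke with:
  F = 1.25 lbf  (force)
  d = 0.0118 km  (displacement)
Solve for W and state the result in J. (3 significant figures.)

W is given directly by: W = F·d.
F = 1.25 lbf = 5.560 N; d = 0.0118 km = 11.80 m.
W = 65.61 J  (the unit combination reduces to kg·m²/s² = J)

65.6 J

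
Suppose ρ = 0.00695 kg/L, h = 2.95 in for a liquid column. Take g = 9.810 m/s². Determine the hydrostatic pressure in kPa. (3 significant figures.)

0.00511 kPa

Directly: P = ρgh.
ρ = 0.00695 kg/L = 6.950 kg/m³; h = 2.95 in = 0.07493 m; g = 9.810 m/s².
P = 5.109 Pa
5.109 Pa × (1 kPa / 1000 Pa) = 0.005109 kPa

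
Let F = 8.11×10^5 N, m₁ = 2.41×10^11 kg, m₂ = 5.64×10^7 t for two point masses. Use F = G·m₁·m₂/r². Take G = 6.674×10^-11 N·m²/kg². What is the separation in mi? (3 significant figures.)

Rearranging: r = √(G·m₁m₂/F).
F = 8.11×10^5 N; m₁ = 2.41×10^11 kg; m₂ = 5.64×10^7 t = 5.640×10^10 kg; G = 6.674×10^-11 N·m²/kg².
r = 1058 m
1058 m × (1 mi / 1609 m) = 0.6572 mi

0.657 mi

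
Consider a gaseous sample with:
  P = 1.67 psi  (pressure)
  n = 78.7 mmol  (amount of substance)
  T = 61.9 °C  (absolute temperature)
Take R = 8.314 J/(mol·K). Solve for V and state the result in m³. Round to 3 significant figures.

Solving PV = nRT for V: V = nRT/P.
P = 1.67 psi = 11514 Pa; n = 78.7 mmol = 0.07870 mol; T = 61.9 °C = 335.0 K; R = 8.314 J/(mol·K).
V = 0.01904 m³

0.0190 m³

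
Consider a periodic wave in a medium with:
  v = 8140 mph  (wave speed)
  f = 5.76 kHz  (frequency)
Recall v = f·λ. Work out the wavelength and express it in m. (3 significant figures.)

0.632 m

Solving v = f·λ for λ: λ = v/f.
v = 8140 mph = 3639 m/s; f = 5.76 kHz = 5760 Hz.
λ = 0.6318 m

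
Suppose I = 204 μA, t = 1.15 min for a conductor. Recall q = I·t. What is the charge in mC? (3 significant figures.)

14.1 mC

Directly: q = It.
I = 204 μA = 2.040×10^-4 A; t = 1.15 min = 69.00 s.
q = 0.01408 C  (the unit combination reduces to A·s = C)
0.01408 C × (1 mC / 0.001000 C) = 14.08 mC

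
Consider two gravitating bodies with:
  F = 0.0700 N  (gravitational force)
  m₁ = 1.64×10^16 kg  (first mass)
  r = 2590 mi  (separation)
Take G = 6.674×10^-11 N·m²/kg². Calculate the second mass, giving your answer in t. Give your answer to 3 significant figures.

1110 t

Rearranging: m₂ = F·r²/(G·m₁).
F = 0.0700 N; m₁ = 1.64×10^16 kg; r = 2590 mi = 4.168×10^6 m; G = 6.674×10^-11 N·m²/kg².
m₂ = 1.111×10^6 kg
1.111×10^6 kg × (1 t / 1000 kg) = 1111 t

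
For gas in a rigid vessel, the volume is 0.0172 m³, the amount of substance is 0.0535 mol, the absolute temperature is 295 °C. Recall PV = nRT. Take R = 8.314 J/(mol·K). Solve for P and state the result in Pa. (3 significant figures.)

14700 Pa

From the ideal-gas law: P = nRT/V.
V = 0.0172 m³; n = 0.0535 mol; T = 295 °C = 568.1 K; R = 8.314 J/(mol·K).
P = 14693 Pa  (the unit combination reduces to kg/(m·s²) = Pa)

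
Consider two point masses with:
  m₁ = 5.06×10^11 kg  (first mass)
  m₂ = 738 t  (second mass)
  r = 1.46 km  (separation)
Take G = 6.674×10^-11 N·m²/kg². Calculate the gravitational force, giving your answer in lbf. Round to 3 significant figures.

From Newton's law of gravitation: F = Gm₁m₂/r².
m₁ = 5.06×10^11 kg; m₂ = 738 t = 7.380×10^5 kg; r = 1.46 km = 1460 m; G = 6.674×10^-11 N·m²/kg².
F = 11.69 N
11.69 N × (1 lbf / 4.448 N) = 2.628 lbf

2.63 lbf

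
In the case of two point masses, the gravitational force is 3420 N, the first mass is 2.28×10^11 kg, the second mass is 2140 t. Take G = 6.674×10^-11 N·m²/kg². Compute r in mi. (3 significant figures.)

0.0606 mi

From Newton's law of gravitation: r = √(G·m₁m₂/F).
F = 3420 N; m₁ = 2.28×10^11 kg; m₂ = 2140 t = 2.140×10^6 kg; G = 6.674×10^-11 N·m²/kg².
r = 97.58 m
97.58 m × (1 mi / 1609 m) = 0.06063 mi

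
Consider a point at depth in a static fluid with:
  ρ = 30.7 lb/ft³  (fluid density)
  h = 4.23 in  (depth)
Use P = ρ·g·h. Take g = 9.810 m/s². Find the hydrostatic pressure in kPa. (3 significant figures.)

Directly: P = ρgh.
ρ = 30.7 lb/ft³ = 491.8 kg/m³; h = 4.23 in = 0.1074 m; g = 9.810 m/s².
P = 518.3 Pa  (the unit combination reduces to kg/(m·s²) = Pa)
518.3 Pa × (1 kPa / 1000 Pa) = 0.5183 kPa

0.518 kPa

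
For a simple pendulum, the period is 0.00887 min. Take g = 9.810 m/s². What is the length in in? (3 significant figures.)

Rearranging T = 2π√(L/g) for L: L = g·(T/2π)².
T = 0.00887 min = 0.5322 s; g = 9.810 m/s².
L = 0.07038 m
0.07038 m × (1 in / 0.02540 m) = 2.771 in

2.77 in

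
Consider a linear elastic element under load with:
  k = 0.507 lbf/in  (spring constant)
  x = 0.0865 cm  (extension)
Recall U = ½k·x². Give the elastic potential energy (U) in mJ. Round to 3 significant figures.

0.0332 mJ

U is given directly by: U = ½kx².
k = 0.507 lbf/in = 88.79 N/m; x = 0.0865 cm = 8.650×10^-4 m.
U = 3.322×10^-5 J
3.322×10^-5 J × (1 mJ / 0.001000 J) = 0.03322 mJ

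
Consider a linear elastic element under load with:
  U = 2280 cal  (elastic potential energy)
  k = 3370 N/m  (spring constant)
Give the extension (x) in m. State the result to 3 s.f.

Solving U = ½k·x² for x: x = √(2U/k).
U = 2280 cal = 9540 J; k = 3370 N/m.
x = 2.379 m

2.38 m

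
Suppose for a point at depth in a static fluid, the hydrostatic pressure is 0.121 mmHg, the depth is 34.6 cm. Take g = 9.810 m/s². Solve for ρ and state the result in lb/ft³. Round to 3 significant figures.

0.297 lb/ft³

Solving P = ρ·g·h for ρ: ρ = P/(g·h).
P = 0.121 mmHg = 16.13 Pa; h = 34.6 cm = 0.3460 m; g = 9.810 m/s².
ρ = 4.753 kg/m³
4.753 kg/m³ × (1 lb/ft³ / 16.02 kg/m³) = 0.2967 lb/ft³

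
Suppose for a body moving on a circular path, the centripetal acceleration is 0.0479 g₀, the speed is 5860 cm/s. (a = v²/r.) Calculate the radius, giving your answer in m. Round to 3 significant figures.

7310 m

Solving a = v²/r for r: r = v²/a.
a = 0.0479 g₀ = 0.4697 m/s²; v = 5860 cm/s = 58.60 m/s.
r = 7310 m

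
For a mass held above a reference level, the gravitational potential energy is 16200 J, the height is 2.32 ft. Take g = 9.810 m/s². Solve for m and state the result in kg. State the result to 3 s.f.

2340 kg

Solving PE = m·g·h for m: m = PE/(g·h).
PE = 16200 J; h = 2.32 ft = 0.7071 m; g = 9.810 m/s².
m = 2335 kg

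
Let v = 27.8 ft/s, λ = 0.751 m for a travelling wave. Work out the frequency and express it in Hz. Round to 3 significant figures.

11.3 Hz

Rearranging: f = v/λ.
v = 27.8 ft/s = 8.473 m/s; λ = 0.751 m.
f = 11.28 Hz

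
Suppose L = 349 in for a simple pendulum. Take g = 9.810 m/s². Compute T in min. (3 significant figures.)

0.0995 min

Directly: T = 2π√(L/g).
L = 349 in = 8.865 m; g = 9.810 m/s².
T = 5.973 s
5.973 s × (1 min / 60.00 s) = 0.09955 min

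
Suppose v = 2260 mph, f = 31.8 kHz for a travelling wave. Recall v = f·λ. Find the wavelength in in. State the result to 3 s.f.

1.25 in

Solving v = f·λ for λ: λ = v/f.
v = 2260 mph = 1010 m/s; f = 31.8 kHz = 31800 Hz.
λ = 0.03177 m
0.03177 m × (1 in / 0.02540 m) = 1.251 in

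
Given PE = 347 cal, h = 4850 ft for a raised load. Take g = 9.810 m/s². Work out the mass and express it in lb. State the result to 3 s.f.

Rearranging PE = m·g·h for m: m = PE/(g·h).
PE = 347 cal = 1452 J; h = 4850 ft = 1478 m; g = 9.810 m/s².
m = 0.1001 kg
0.1001 kg × (1 lb / 0.4536 kg) = 0.2207 lb

0.221 lb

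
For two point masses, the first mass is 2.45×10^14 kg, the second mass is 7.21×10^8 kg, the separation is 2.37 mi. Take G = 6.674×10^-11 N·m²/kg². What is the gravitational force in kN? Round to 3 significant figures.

810 kN

From Newton's law of gravitation: F = Gm₁m₂/r².
m₁ = 2.45×10^14 kg; m₂ = 7.21×10^8 kg; r = 2.37 mi = 3814 m; G = 6.674×10^-11 N·m²/kg².
F = 8.104×10^5 N
8.104×10^5 N × (1 kN / 1000 N) = 810.4 kN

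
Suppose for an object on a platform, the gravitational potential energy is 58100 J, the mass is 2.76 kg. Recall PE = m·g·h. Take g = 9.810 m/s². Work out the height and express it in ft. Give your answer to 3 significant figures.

Rearranging: h = PE/(m·g).
PE = 58100 J; m = 2.76 kg; g = 9.810 m/s².
h = 2146 m
2146 m × (1 ft / 0.3048 m) = 7040 ft

7040 ft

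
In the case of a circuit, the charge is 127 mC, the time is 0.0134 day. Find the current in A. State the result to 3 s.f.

1.10×10^-4 A

Rearranging: I = q/t.
q = 127 mC = 0.1270 C; t = 0.0134 day = 1158 s.
I = 1.097×10^-4 A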